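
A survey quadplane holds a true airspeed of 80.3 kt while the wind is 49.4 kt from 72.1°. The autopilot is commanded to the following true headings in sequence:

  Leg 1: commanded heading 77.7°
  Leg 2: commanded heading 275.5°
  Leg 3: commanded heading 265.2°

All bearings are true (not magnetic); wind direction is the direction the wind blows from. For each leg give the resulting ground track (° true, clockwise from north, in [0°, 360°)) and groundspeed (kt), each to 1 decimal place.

Leg 1: track=86.5°, groundspeed=31.5 kt
Leg 2: track=266.6°, groundspeed=127.2 kt
Leg 3: track=260.2°, groundspeed=128.9 kt

Leg 1: heading 77.7°; drift +8.8° → track 86.5°, groundspeed 31.5 kt
Leg 2: heading 275.5°; drift -8.9° → track 266.6°, groundspeed 127.2 kt
Leg 3: heading 265.2°; drift -5.0° → track 260.2°, groundspeed 128.9 kt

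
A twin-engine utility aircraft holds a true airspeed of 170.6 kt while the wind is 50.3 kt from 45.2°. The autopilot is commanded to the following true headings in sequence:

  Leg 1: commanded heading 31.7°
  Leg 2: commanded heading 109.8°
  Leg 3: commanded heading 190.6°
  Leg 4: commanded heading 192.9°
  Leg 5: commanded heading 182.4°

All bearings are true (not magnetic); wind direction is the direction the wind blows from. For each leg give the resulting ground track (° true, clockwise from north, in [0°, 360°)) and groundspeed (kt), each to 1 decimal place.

Leg 1: track=26.2°, groundspeed=122.3 kt
Leg 2: track=126.8°, groundspeed=155.8 kt
Leg 3: track=198.3°, groundspeed=213.9 kt
Leg 4: track=200.1°, groundspeed=214.8 kt
Leg 5: track=191.8°, groundspeed=210.3 kt

Leg 1: heading 31.7°; drift -5.5° → track 26.2°, groundspeed 122.3 kt
Leg 2: heading 109.8°; drift +17.0° → track 126.8°, groundspeed 155.8 kt
Leg 3: heading 190.6°; drift +7.7° → track 198.3°, groundspeed 213.9 kt
Leg 4: heading 192.9°; drift +7.2° → track 200.1°, groundspeed 214.8 kt
Leg 5: heading 182.4°; drift +9.4° → track 191.8°, groundspeed 210.3 kt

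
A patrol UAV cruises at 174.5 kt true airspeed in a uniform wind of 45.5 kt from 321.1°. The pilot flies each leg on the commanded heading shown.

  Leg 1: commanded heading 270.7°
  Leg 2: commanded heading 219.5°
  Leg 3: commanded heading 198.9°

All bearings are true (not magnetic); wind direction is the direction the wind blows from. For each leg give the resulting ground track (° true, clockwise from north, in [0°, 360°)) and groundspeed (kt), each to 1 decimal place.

Leg 1: heading 270.7°; drift -13.5° → track 257.2°, groundspeed 149.7 kt
Leg 2: heading 219.5°; drift -13.6° → track 205.9°, groundspeed 189.0 kt
Leg 3: heading 198.9°; drift -11.0° → track 187.9°, groundspeed 202.4 kt

Leg 1: track=257.2°, groundspeed=149.7 kt
Leg 2: track=205.9°, groundspeed=189.0 kt
Leg 3: track=187.9°, groundspeed=202.4 kt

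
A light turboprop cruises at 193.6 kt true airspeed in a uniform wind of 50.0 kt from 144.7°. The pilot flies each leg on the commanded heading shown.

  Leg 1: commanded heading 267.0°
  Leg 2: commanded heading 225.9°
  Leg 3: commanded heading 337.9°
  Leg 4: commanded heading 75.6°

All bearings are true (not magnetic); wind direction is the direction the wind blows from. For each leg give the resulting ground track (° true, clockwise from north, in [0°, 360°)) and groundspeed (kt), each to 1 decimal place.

Leg 1: heading 267.0°; drift +10.9° → track 277.9°, groundspeed 224.3 kt
Leg 2: heading 225.9°; drift +14.9° → track 240.8°, groundspeed 192.4 kt
Leg 3: heading 337.9°; drift -2.7° → track 335.2°, groundspeed 242.5 kt
Leg 4: heading 75.6°; drift -14.9° → track 60.7°, groundspeed 181.9 kt

Leg 1: track=277.9°, groundspeed=224.3 kt
Leg 2: track=240.8°, groundspeed=192.4 kt
Leg 3: track=335.2°, groundspeed=242.5 kt
Leg 4: track=60.7°, groundspeed=181.9 kt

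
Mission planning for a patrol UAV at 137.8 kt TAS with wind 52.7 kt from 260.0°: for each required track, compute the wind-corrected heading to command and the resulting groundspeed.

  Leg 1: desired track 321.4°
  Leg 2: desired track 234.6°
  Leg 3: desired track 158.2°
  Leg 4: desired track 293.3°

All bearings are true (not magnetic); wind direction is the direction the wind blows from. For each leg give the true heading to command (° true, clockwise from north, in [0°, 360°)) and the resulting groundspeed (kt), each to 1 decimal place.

Leg 1: heading=301.8°, groundspeed=104.6 kt
Leg 2: heading=244.0°, groundspeed=88.3 kt
Leg 3: heading=180.2°, groundspeed=138.6 kt
Leg 4: heading=281.2°, groundspeed=90.7 kt

Leg 1: desired track 321.4°; wind correction -19.6° → command heading 301.8°, groundspeed 104.6 kt
Leg 2: desired track 234.6°; wind correction +9.4° → command heading 244.0°, groundspeed 88.3 kt
Leg 3: desired track 158.2°; wind correction +22.0° → command heading 180.2°, groundspeed 138.6 kt
Leg 4: desired track 293.3°; wind correction -12.1° → command heading 281.2°, groundspeed 90.7 kt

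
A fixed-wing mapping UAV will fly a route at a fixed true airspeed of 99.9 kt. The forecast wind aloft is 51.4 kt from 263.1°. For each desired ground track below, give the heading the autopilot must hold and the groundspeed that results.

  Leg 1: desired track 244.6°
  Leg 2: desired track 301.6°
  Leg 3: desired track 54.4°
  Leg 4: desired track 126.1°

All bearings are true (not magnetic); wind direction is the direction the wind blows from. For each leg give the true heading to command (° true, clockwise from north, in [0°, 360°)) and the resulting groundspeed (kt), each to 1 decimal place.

Leg 1: heading=254.0°, groundspeed=49.8 kt
Leg 2: heading=282.9°, groundspeed=54.4 kt
Leg 3: heading=40.1°, groundspeed=141.9 kt
Leg 4: heading=146.6°, groundspeed=131.1 kt

Leg 1: desired track 244.6°; wind correction +9.4° → command heading 254.0°, groundspeed 49.8 kt
Leg 2: desired track 301.6°; wind correction -18.7° → command heading 282.9°, groundspeed 54.4 kt
Leg 3: desired track 54.4°; wind correction -14.3° → command heading 40.1°, groundspeed 141.9 kt
Leg 4: desired track 126.1°; wind correction +20.5° → command heading 146.6°, groundspeed 131.1 kt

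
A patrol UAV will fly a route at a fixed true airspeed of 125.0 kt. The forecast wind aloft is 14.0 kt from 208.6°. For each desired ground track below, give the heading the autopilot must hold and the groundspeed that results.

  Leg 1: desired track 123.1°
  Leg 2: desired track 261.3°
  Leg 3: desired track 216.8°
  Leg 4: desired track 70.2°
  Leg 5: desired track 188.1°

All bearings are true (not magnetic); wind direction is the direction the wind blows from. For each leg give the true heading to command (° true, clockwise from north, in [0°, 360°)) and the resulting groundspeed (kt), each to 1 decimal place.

Leg 1: desired track 123.1°; wind correction +6.4° → command heading 129.5°, groundspeed 123.1 kt
Leg 2: desired track 261.3°; wind correction -5.1° → command heading 256.2°, groundspeed 116.0 kt
Leg 3: desired track 216.8°; wind correction -0.9° → command heading 215.9°, groundspeed 111.1 kt
Leg 4: desired track 70.2°; wind correction +4.3° → command heading 74.5°, groundspeed 135.1 kt
Leg 5: desired track 188.1°; wind correction +2.2° → command heading 190.3°, groundspeed 111.8 kt

Leg 1: heading=129.5°, groundspeed=123.1 kt
Leg 2: heading=256.2°, groundspeed=116.0 kt
Leg 3: heading=215.9°, groundspeed=111.1 kt
Leg 4: heading=74.5°, groundspeed=135.1 kt
Leg 5: heading=190.3°, groundspeed=111.8 kt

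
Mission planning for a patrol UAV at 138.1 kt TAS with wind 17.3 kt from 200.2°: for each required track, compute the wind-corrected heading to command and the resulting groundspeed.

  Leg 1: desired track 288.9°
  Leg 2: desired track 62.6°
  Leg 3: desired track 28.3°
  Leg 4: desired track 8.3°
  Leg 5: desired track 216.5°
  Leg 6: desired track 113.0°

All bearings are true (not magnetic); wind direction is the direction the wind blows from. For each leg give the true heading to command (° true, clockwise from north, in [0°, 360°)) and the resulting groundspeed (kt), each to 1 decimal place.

Leg 1: heading=281.7°, groundspeed=136.6 kt
Leg 2: heading=67.4°, groundspeed=150.4 kt
Leg 3: heading=29.3°, groundspeed=155.2 kt
Leg 4: heading=6.8°, groundspeed=155.0 kt
Leg 5: heading=214.5°, groundspeed=121.4 kt
Leg 6: heading=120.2°, groundspeed=136.2 kt

Leg 1: desired track 288.9°; wind correction -7.2° → command heading 281.7°, groundspeed 136.6 kt
Leg 2: desired track 62.6°; wind correction +4.8° → command heading 67.4°, groundspeed 150.4 kt
Leg 3: desired track 28.3°; wind correction +1.0° → command heading 29.3°, groundspeed 155.2 kt
Leg 4: desired track 8.3°; wind correction -1.5° → command heading 6.8°, groundspeed 155.0 kt
Leg 5: desired track 216.5°; wind correction -2.0° → command heading 214.5°, groundspeed 121.4 kt
Leg 6: desired track 113.0°; wind correction +7.2° → command heading 120.2°, groundspeed 136.2 kt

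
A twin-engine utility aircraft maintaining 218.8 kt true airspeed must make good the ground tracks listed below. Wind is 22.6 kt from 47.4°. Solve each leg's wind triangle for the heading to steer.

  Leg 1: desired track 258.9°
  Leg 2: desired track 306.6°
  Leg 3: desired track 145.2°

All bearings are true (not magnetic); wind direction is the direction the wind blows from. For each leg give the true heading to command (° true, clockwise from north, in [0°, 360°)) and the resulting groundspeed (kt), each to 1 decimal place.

Leg 1: heading=262.0°, groundspeed=237.8 kt
Leg 2: heading=312.4°, groundspeed=221.9 kt
Leg 3: heading=139.3°, groundspeed=220.7 kt

Leg 1: desired track 258.9°; wind correction +3.1° → command heading 262.0°, groundspeed 237.8 kt
Leg 2: desired track 306.6°; wind correction +5.8° → command heading 312.4°, groundspeed 221.9 kt
Leg 3: desired track 145.2°; wind correction -5.9° → command heading 139.3°, groundspeed 220.7 kt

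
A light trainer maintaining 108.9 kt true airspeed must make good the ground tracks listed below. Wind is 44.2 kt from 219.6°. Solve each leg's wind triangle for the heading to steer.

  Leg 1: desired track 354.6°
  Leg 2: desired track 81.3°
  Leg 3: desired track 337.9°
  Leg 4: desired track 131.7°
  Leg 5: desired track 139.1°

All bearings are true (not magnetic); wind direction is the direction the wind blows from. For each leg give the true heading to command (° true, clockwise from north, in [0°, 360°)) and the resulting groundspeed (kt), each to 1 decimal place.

Leg 1: heading=337.9°, groundspeed=135.6 kt
Leg 2: heading=97.0°, groundspeed=137.9 kt
Leg 3: heading=317.0°, groundspeed=122.7 kt
Leg 4: heading=155.6°, groundspeed=97.9 kt
Leg 5: heading=162.7°, groundspeed=92.5 kt

Leg 1: desired track 354.6°; wind correction -16.7° → command heading 337.9°, groundspeed 135.6 kt
Leg 2: desired track 81.3°; wind correction +15.7° → command heading 97.0°, groundspeed 137.9 kt
Leg 3: desired track 337.9°; wind correction -20.9° → command heading 317.0°, groundspeed 122.7 kt
Leg 4: desired track 131.7°; wind correction +23.9° → command heading 155.6°, groundspeed 97.9 kt
Leg 5: desired track 139.1°; wind correction +23.6° → command heading 162.7°, groundspeed 92.5 kt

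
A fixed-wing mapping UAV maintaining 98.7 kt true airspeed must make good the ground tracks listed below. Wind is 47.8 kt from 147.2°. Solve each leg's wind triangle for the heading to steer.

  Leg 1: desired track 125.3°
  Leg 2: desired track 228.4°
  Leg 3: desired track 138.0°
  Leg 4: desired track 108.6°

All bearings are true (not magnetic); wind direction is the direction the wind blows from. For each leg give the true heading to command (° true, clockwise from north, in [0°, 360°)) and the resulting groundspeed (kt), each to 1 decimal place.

Leg 1: heading=135.7°, groundspeed=52.7 kt
Leg 2: heading=199.8°, groundspeed=79.3 kt
Leg 3: heading=142.4°, groundspeed=51.2 kt
Leg 4: heading=126.2°, groundspeed=56.7 kt

Leg 1: desired track 125.3°; wind correction +10.4° → command heading 135.7°, groundspeed 52.7 kt
Leg 2: desired track 228.4°; wind correction -28.6° → command heading 199.8°, groundspeed 79.3 kt
Leg 3: desired track 138.0°; wind correction +4.4° → command heading 142.4°, groundspeed 51.2 kt
Leg 4: desired track 108.6°; wind correction +17.6° → command heading 126.2°, groundspeed 56.7 kt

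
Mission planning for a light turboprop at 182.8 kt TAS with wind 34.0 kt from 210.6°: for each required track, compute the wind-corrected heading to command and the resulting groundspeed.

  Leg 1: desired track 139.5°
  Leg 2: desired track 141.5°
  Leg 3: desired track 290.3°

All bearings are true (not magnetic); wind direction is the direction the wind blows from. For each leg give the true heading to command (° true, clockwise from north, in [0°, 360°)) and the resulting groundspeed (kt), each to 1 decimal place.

Leg 1: desired track 139.5°; wind correction +10.1° → command heading 149.6°, groundspeed 168.9 kt
Leg 2: desired track 141.5°; wind correction +10.0° → command heading 151.5°, groundspeed 167.9 kt
Leg 3: desired track 290.3°; wind correction -10.5° → command heading 279.8°, groundspeed 173.6 kt

Leg 1: heading=149.6°, groundspeed=168.9 kt
Leg 2: heading=151.5°, groundspeed=167.9 kt
Leg 3: heading=279.8°, groundspeed=173.6 kt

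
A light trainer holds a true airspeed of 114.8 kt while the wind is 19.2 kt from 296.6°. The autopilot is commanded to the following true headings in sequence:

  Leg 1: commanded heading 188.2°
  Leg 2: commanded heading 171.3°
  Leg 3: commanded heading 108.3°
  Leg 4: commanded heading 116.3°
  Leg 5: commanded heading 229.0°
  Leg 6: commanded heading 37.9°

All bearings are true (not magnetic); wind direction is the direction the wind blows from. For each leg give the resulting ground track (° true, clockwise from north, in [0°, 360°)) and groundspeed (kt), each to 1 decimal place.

Leg 1: track=179.6°, groundspeed=122.2 kt
Leg 2: track=164.2°, groundspeed=126.9 kt
Leg 3: track=109.5°, groundspeed=133.8 kt
Leg 4: track=116.3°, groundspeed=134.0 kt
Leg 5: track=219.6°, groundspeed=108.9 kt
Leg 6: track=46.9°, groundspeed=120.0 kt

Leg 1: heading 188.2°; drift -8.6° → track 179.6°, groundspeed 122.2 kt
Leg 2: heading 171.3°; drift -7.1° → track 164.2°, groundspeed 126.9 kt
Leg 3: heading 108.3°; drift +1.2° → track 109.5°, groundspeed 133.8 kt
Leg 4: heading 116.3°; drift +0.0° → track 116.3°, groundspeed 134.0 kt
Leg 5: heading 229.0°; drift -9.4° → track 219.6°, groundspeed 108.9 kt
Leg 6: heading 37.9°; drift +9.0° → track 46.9°, groundspeed 120.0 kt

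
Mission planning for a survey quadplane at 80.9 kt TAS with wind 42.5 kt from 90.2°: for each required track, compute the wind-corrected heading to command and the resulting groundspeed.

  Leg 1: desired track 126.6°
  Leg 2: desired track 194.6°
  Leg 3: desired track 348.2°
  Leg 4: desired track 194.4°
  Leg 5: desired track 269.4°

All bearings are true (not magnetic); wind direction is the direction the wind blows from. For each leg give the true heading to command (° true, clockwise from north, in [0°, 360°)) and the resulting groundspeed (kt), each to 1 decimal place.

Leg 1: heading=108.4°, groundspeed=42.7 kt
Leg 2: heading=164.0°, groundspeed=80.2 kt
Leg 3: heading=19.1°, groundspeed=78.2 kt
Leg 4: heading=163.8°, groundspeed=80.0 kt
Leg 5: heading=269.0°, groundspeed=123.4 kt

Leg 1: desired track 126.6°; wind correction -18.2° → command heading 108.4°, groundspeed 42.7 kt
Leg 2: desired track 194.6°; wind correction -30.6° → command heading 164.0°, groundspeed 80.2 kt
Leg 3: desired track 348.2°; wind correction +30.9° → command heading 19.1°, groundspeed 78.2 kt
Leg 4: desired track 194.4°; wind correction -30.6° → command heading 163.8°, groundspeed 80.0 kt
Leg 5: desired track 269.4°; wind correction -0.4° → command heading 269.0°, groundspeed 123.4 kt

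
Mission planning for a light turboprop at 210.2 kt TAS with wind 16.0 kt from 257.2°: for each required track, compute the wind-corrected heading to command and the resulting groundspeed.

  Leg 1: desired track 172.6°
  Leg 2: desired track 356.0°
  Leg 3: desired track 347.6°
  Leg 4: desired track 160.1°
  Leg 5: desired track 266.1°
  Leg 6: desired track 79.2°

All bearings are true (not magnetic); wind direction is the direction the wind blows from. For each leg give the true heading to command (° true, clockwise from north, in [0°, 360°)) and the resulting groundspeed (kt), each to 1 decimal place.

Leg 1: heading=176.9°, groundspeed=208.1 kt
Leg 2: heading=351.7°, groundspeed=212.1 kt
Leg 3: heading=343.2°, groundspeed=209.7 kt
Leg 4: heading=164.4°, groundspeed=211.6 kt
Leg 5: heading=265.4°, groundspeed=194.4 kt
Leg 6: heading=79.4°, groundspeed=226.2 kt

Leg 1: desired track 172.6°; wind correction +4.3° → command heading 176.9°, groundspeed 208.1 kt
Leg 2: desired track 356.0°; wind correction -4.3° → command heading 351.7°, groundspeed 212.1 kt
Leg 3: desired track 347.6°; wind correction -4.4° → command heading 343.2°, groundspeed 209.7 kt
Leg 4: desired track 160.1°; wind correction +4.3° → command heading 164.4°, groundspeed 211.6 kt
Leg 5: desired track 266.1°; wind correction -0.7° → command heading 265.4°, groundspeed 194.4 kt
Leg 6: desired track 79.2°; wind correction +0.2° → command heading 79.4°, groundspeed 226.2 kt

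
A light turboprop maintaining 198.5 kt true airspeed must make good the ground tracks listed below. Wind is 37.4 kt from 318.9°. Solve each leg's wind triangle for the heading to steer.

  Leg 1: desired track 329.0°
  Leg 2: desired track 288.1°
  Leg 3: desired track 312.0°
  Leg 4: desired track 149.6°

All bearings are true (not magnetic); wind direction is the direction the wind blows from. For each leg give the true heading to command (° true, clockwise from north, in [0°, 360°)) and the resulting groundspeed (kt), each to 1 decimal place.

Leg 1: heading=327.1°, groundspeed=161.6 kt
Leg 2: heading=293.6°, groundspeed=165.4 kt
Leg 3: heading=313.3°, groundspeed=161.3 kt
Leg 4: heading=151.6°, groundspeed=235.1 kt

Leg 1: desired track 329.0°; wind correction -1.9° → command heading 327.1°, groundspeed 161.6 kt
Leg 2: desired track 288.1°; wind correction +5.5° → command heading 293.6°, groundspeed 165.4 kt
Leg 3: desired track 312.0°; wind correction +1.3° → command heading 313.3°, groundspeed 161.3 kt
Leg 4: desired track 149.6°; wind correction +2.0° → command heading 151.6°, groundspeed 235.1 kt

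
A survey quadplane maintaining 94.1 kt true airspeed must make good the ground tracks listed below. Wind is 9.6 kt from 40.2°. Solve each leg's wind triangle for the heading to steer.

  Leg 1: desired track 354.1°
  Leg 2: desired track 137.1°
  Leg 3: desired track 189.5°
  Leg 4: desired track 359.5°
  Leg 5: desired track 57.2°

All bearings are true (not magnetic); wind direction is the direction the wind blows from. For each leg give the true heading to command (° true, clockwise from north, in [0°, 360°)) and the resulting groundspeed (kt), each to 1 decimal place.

Leg 1: heading=358.3°, groundspeed=87.2 kt
Leg 2: heading=131.3°, groundspeed=94.8 kt
Leg 3: heading=186.5°, groundspeed=102.2 kt
Leg 4: heading=3.3°, groundspeed=86.6 kt
Leg 5: heading=55.5°, groundspeed=84.9 kt

Leg 1: desired track 354.1°; wind correction +4.2° → command heading 358.3°, groundspeed 87.2 kt
Leg 2: desired track 137.1°; wind correction -5.8° → command heading 131.3°, groundspeed 94.8 kt
Leg 3: desired track 189.5°; wind correction -3.0° → command heading 186.5°, groundspeed 102.2 kt
Leg 4: desired track 359.5°; wind correction +3.8° → command heading 3.3°, groundspeed 86.6 kt
Leg 5: desired track 57.2°; wind correction -1.7° → command heading 55.5°, groundspeed 84.9 kt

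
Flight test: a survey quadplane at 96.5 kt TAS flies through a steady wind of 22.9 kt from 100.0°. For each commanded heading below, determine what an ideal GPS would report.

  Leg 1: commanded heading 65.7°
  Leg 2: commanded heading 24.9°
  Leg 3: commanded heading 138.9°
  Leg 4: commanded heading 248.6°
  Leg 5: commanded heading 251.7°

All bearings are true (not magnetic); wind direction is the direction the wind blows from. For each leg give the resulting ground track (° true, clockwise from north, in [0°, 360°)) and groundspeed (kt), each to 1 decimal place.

Leg 1: track=56.3°, groundspeed=78.6 kt
Leg 2: track=11.2°, groundspeed=93.3 kt
Leg 3: track=149.3°, groundspeed=80.0 kt
Leg 4: track=254.5°, groundspeed=116.7 kt
Leg 5: track=257.0°, groundspeed=117.2 kt

Leg 1: heading 65.7°; drift -9.4° → track 56.3°, groundspeed 78.6 kt
Leg 2: heading 24.9°; drift -13.7° → track 11.2°, groundspeed 93.3 kt
Leg 3: heading 138.9°; drift +10.4° → track 149.3°, groundspeed 80.0 kt
Leg 4: heading 248.6°; drift +5.9° → track 254.5°, groundspeed 116.7 kt
Leg 5: heading 251.7°; drift +5.3° → track 257.0°, groundspeed 117.2 kt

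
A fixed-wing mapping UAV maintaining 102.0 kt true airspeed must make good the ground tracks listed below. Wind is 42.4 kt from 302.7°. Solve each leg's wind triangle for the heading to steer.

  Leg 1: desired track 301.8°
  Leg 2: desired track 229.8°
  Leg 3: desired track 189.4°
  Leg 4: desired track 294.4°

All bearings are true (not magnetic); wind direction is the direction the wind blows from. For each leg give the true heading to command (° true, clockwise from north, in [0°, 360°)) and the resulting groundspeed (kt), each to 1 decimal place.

Leg 1: heading=302.2°, groundspeed=59.6 kt
Leg 2: heading=253.2°, groundspeed=81.1 kt
Leg 3: heading=211.8°, groundspeed=111.0 kt
Leg 4: heading=297.8°, groundspeed=59.9 kt

Leg 1: desired track 301.8°; wind correction +0.4° → command heading 302.2°, groundspeed 59.6 kt
Leg 2: desired track 229.8°; wind correction +23.4° → command heading 253.2°, groundspeed 81.1 kt
Leg 3: desired track 189.4°; wind correction +22.4° → command heading 211.8°, groundspeed 111.0 kt
Leg 4: desired track 294.4°; wind correction +3.4° → command heading 297.8°, groundspeed 59.9 kt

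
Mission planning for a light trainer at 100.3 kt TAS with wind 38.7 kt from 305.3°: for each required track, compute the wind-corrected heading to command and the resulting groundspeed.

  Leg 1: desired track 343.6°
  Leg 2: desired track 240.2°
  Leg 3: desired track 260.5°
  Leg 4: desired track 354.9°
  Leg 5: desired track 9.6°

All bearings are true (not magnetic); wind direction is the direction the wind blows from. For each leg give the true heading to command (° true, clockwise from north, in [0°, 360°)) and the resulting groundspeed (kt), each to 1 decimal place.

Leg 1: desired track 343.6°; wind correction -13.8° → command heading 329.8°, groundspeed 67.0 kt
Leg 2: desired track 240.2°; wind correction +20.5° → command heading 260.7°, groundspeed 77.7 kt
Leg 3: desired track 260.5°; wind correction +15.8° → command heading 276.3°, groundspeed 69.1 kt
Leg 4: desired track 354.9°; wind correction -17.1° → command heading 337.8°, groundspeed 70.8 kt
Leg 5: desired track 9.6°; wind correction -20.3° → command heading 349.3°, groundspeed 77.3 kt

Leg 1: heading=329.8°, groundspeed=67.0 kt
Leg 2: heading=260.7°, groundspeed=77.7 kt
Leg 3: heading=276.3°, groundspeed=69.1 kt
Leg 4: heading=337.8°, groundspeed=70.8 kt
Leg 5: heading=349.3°, groundspeed=77.3 kt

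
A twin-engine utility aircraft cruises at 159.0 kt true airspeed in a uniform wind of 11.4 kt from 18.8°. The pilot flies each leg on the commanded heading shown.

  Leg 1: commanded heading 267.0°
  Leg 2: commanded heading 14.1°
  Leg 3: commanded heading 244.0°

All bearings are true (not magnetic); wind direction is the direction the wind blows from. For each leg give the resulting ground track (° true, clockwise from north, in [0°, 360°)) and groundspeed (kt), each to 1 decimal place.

Leg 1: track=263.3°, groundspeed=163.6 kt
Leg 2: track=13.7°, groundspeed=147.6 kt
Leg 3: track=241.2°, groundspeed=167.2 kt

Leg 1: heading 267.0°; drift -3.7° → track 263.3°, groundspeed 163.6 kt
Leg 2: heading 14.1°; drift -0.4° → track 13.7°, groundspeed 147.6 kt
Leg 3: heading 244.0°; drift -2.8° → track 241.2°, groundspeed 167.2 kt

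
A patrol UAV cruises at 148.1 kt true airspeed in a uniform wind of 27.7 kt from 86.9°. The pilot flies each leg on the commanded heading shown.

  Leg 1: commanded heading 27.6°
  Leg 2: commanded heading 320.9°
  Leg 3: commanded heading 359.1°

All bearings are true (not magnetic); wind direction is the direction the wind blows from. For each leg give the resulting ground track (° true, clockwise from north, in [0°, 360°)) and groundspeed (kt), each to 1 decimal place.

Leg 1: heading 27.6°; drift -10.1° → track 17.5°, groundspeed 136.1 kt
Leg 2: heading 320.9°; drift -7.8° → track 313.1°, groundspeed 165.9 kt
Leg 3: heading 359.1°; drift -10.7° → track 348.4°, groundspeed 149.6 kt

Leg 1: track=17.5°, groundspeed=136.1 kt
Leg 2: track=313.1°, groundspeed=165.9 kt
Leg 3: track=348.4°, groundspeed=149.6 kt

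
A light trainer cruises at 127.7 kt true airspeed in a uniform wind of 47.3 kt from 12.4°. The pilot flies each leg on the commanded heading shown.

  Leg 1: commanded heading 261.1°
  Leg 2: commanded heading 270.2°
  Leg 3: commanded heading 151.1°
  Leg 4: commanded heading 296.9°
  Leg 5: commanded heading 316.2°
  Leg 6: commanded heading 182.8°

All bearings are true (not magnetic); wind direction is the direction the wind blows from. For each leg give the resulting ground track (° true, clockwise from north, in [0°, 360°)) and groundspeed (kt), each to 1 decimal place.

Leg 1: track=244.2°, groundspeed=151.4 kt
Leg 2: track=251.6°, groundspeed=145.2 kt
Leg 3: track=161.9°, groundspeed=166.2 kt
Leg 4: track=275.3°, groundspeed=124.6 kt
Leg 5: track=295.0°, groundspeed=108.7 kt
Leg 6: track=185.4°, groundspeed=174.5 kt

Leg 1: heading 261.1°; drift -16.9° → track 244.2°, groundspeed 151.4 kt
Leg 2: heading 270.2°; drift -18.6° → track 251.6°, groundspeed 145.2 kt
Leg 3: heading 151.1°; drift +10.8° → track 161.9°, groundspeed 166.2 kt
Leg 4: heading 296.9°; drift -21.6° → track 275.3°, groundspeed 124.6 kt
Leg 5: heading 316.2°; drift -21.2° → track 295.0°, groundspeed 108.7 kt
Leg 6: heading 182.8°; drift +2.6° → track 185.4°, groundspeed 174.5 kt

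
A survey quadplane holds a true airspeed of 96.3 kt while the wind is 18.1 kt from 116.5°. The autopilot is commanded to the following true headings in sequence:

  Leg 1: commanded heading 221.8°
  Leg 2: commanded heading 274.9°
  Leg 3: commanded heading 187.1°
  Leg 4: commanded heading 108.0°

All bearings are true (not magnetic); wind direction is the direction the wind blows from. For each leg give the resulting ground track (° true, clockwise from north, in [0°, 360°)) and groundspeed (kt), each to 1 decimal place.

Leg 1: track=231.6°, groundspeed=102.6 kt
Leg 2: track=278.3°, groundspeed=113.3 kt
Leg 3: track=197.8°, groundspeed=91.9 kt
Leg 4: track=106.0°, groundspeed=78.4 kt

Leg 1: heading 221.8°; drift +9.8° → track 231.6°, groundspeed 102.6 kt
Leg 2: heading 274.9°; drift +3.4° → track 278.3°, groundspeed 113.3 kt
Leg 3: heading 187.1°; drift +10.7° → track 197.8°, groundspeed 91.9 kt
Leg 4: heading 108.0°; drift -2.0° → track 106.0°, groundspeed 78.4 kt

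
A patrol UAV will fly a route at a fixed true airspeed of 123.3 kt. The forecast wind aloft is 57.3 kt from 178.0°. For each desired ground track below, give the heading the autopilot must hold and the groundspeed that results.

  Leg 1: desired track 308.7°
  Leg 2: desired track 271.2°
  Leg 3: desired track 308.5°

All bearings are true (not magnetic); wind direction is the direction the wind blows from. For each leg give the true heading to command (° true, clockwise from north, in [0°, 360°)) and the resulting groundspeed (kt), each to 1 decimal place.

Leg 1: heading=288.1°, groundspeed=152.8 kt
Leg 2: heading=243.6°, groundspeed=112.4 kt
Leg 3: heading=287.8°, groundspeed=152.6 kt

Leg 1: desired track 308.7°; wind correction -20.6° → command heading 288.1°, groundspeed 152.8 kt
Leg 2: desired track 271.2°; wind correction -27.6° → command heading 243.6°, groundspeed 112.4 kt
Leg 3: desired track 308.5°; wind correction -20.7° → command heading 287.8°, groundspeed 152.6 kt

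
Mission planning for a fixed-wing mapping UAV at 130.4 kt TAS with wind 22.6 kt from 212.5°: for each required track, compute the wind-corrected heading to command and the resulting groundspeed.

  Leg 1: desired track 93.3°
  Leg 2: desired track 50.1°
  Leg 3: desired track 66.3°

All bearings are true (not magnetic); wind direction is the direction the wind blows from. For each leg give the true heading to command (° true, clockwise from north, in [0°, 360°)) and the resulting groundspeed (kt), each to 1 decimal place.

Leg 1: heading=102.0°, groundspeed=139.9 kt
Leg 2: heading=53.1°, groundspeed=151.8 kt
Leg 3: heading=71.8°, groundspeed=148.6 kt

Leg 1: desired track 93.3°; wind correction +8.7° → command heading 102.0°, groundspeed 139.9 kt
Leg 2: desired track 50.1°; wind correction +3.0° → command heading 53.1°, groundspeed 151.8 kt
Leg 3: desired track 66.3°; wind correction +5.5° → command heading 71.8°, groundspeed 148.6 kt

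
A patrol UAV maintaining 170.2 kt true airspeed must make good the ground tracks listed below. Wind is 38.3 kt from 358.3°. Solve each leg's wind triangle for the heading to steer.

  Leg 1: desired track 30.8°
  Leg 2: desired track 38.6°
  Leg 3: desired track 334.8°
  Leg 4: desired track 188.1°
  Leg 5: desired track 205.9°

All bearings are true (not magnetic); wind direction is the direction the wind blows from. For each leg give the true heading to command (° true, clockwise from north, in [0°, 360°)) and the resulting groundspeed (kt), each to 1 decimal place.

Leg 1: desired track 30.8°; wind correction -6.9° → command heading 23.9°, groundspeed 136.6 kt
Leg 2: desired track 38.6°; wind correction -8.4° → command heading 30.2°, groundspeed 139.2 kt
Leg 3: desired track 334.8°; wind correction +5.1° → command heading 339.9°, groundspeed 134.4 kt
Leg 4: desired track 188.1°; wind correction +2.2° → command heading 190.3°, groundspeed 207.8 kt
Leg 5: desired track 205.9°; wind correction +6.0° → command heading 211.9°, groundspeed 203.2 kt

Leg 1: heading=23.9°, groundspeed=136.6 kt
Leg 2: heading=30.2°, groundspeed=139.2 kt
Leg 3: heading=339.9°, groundspeed=134.4 kt
Leg 4: heading=190.3°, groundspeed=207.8 kt
Leg 5: heading=211.9°, groundspeed=203.2 kt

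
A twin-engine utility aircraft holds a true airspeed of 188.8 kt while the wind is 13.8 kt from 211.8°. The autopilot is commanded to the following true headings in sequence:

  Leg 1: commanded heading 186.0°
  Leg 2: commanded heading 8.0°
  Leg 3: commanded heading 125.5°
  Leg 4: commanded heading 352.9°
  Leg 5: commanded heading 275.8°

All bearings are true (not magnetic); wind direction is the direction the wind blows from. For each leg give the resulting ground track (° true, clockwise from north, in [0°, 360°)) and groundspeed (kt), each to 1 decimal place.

Leg 1: track=184.0°, groundspeed=176.5 kt
Leg 2: track=9.6°, groundspeed=201.5 kt
Leg 3: track=121.3°, groundspeed=188.4 kt
Leg 4: track=355.4°, groundspeed=199.7 kt
Leg 5: track=279.7°, groundspeed=183.2 kt

Leg 1: heading 186.0°; drift -2.0° → track 184.0°, groundspeed 176.5 kt
Leg 2: heading 8.0°; drift +1.6° → track 9.6°, groundspeed 201.5 kt
Leg 3: heading 125.5°; drift -4.2° → track 121.3°, groundspeed 188.4 kt
Leg 4: heading 352.9°; drift +2.5° → track 355.4°, groundspeed 199.7 kt
Leg 5: heading 275.8°; drift +3.9° → track 279.7°, groundspeed 183.2 kt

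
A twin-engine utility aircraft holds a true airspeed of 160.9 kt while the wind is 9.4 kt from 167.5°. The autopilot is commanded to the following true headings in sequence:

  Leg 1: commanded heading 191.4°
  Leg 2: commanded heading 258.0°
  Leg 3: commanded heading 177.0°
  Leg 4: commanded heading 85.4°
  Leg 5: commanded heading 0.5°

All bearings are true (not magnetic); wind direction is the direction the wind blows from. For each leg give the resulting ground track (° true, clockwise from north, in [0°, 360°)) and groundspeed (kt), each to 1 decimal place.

Leg 1: heading 191.4°; drift +1.4° → track 192.8°, groundspeed 152.4 kt
Leg 2: heading 258.0°; drift +3.3° → track 261.3°, groundspeed 161.3 kt
Leg 3: heading 177.0°; drift +0.6° → track 177.6°, groundspeed 151.6 kt
Leg 4: heading 85.4°; drift -3.3° → track 82.1°, groundspeed 159.9 kt
Leg 5: heading 0.5°; drift -0.7° → track 359.8°, groundspeed 170.1 kt

Leg 1: track=192.8°, groundspeed=152.4 kt
Leg 2: track=261.3°, groundspeed=161.3 kt
Leg 3: track=177.6°, groundspeed=151.6 kt
Leg 4: track=82.1°, groundspeed=159.9 kt
Leg 5: track=359.8°, groundspeed=170.1 kt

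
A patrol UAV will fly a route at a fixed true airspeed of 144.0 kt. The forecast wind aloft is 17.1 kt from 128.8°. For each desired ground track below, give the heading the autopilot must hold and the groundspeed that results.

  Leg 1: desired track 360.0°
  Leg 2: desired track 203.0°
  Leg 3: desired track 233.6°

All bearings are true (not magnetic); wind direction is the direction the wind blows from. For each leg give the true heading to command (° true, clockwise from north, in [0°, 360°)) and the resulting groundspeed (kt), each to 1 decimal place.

Leg 1: heading=5.3°, groundspeed=154.1 kt
Leg 2: heading=196.4°, groundspeed=138.4 kt
Leg 3: heading=227.0°, groundspeed=147.4 kt

Leg 1: desired track 360.0°; wind correction +5.3° → command heading 5.3°, groundspeed 154.1 kt
Leg 2: desired track 203.0°; wind correction -6.6° → command heading 196.4°, groundspeed 138.4 kt
Leg 3: desired track 233.6°; wind correction -6.6° → command heading 227.0°, groundspeed 147.4 kt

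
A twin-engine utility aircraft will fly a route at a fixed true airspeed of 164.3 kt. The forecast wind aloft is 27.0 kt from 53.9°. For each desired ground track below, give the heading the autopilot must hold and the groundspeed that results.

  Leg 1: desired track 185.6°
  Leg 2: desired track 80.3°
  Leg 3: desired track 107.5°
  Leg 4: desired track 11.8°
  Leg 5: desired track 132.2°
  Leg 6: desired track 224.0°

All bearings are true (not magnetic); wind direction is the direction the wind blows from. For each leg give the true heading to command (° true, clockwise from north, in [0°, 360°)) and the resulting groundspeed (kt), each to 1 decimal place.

Leg 1: heading=178.6°, groundspeed=181.0 kt
Leg 2: heading=76.1°, groundspeed=139.7 kt
Leg 3: heading=99.9°, groundspeed=146.8 kt
Leg 4: heading=18.1°, groundspeed=143.3 kt
Leg 5: heading=122.9°, groundspeed=156.7 kt
Leg 6: heading=222.4°, groundspeed=190.8 kt

Leg 1: desired track 185.6°; wind correction -7.0° → command heading 178.6°, groundspeed 181.0 kt
Leg 2: desired track 80.3°; wind correction -4.2° → command heading 76.1°, groundspeed 139.7 kt
Leg 3: desired track 107.5°; wind correction -7.6° → command heading 99.9°, groundspeed 146.8 kt
Leg 4: desired track 11.8°; wind correction +6.3° → command heading 18.1°, groundspeed 143.3 kt
Leg 5: desired track 132.2°; wind correction -9.3° → command heading 122.9°, groundspeed 156.7 kt
Leg 6: desired track 224.0°; wind correction -1.6° → command heading 222.4°, groundspeed 190.8 kt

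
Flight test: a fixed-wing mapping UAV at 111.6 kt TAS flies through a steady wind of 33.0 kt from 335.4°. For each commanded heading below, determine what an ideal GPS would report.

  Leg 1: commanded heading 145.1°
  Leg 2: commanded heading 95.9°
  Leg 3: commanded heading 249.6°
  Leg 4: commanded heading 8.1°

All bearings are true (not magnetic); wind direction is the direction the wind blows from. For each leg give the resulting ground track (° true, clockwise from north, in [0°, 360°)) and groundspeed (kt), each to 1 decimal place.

Leg 1: track=147.4°, groundspeed=144.2 kt
Leg 2: track=108.4°, groundspeed=131.5 kt
Leg 3: track=232.8°, groundspeed=114.0 kt
Leg 4: track=20.1°, groundspeed=85.7 kt

Leg 1: heading 145.1°; drift +2.3° → track 147.4°, groundspeed 144.2 kt
Leg 2: heading 95.9°; drift +12.5° → track 108.4°, groundspeed 131.5 kt
Leg 3: heading 249.6°; drift -16.8° → track 232.8°, groundspeed 114.0 kt
Leg 4: heading 8.1°; drift +12.0° → track 20.1°, groundspeed 85.7 kt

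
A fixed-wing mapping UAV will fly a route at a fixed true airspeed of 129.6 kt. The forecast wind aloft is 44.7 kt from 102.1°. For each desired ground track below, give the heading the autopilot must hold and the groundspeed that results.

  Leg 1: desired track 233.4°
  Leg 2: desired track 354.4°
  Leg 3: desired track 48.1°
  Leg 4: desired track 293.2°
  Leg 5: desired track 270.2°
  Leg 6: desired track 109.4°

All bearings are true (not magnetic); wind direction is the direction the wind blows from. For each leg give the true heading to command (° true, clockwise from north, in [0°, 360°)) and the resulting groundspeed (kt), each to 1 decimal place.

Leg 1: heading=218.4°, groundspeed=154.7 kt
Leg 2: heading=13.6°, groundspeed=136.0 kt
Leg 3: heading=64.3°, groundspeed=98.2 kt
Leg 4: heading=297.0°, groundspeed=173.2 kt
Leg 5: heading=266.1°, groundspeed=173.0 kt
Leg 6: heading=106.9°, groundspeed=85.1 kt

Leg 1: desired track 233.4°; wind correction -15.0° → command heading 218.4°, groundspeed 154.7 kt
Leg 2: desired track 354.4°; wind correction +19.2° → command heading 13.6°, groundspeed 136.0 kt
Leg 3: desired track 48.1°; wind correction +16.2° → command heading 64.3°, groundspeed 98.2 kt
Leg 4: desired track 293.2°; wind correction +3.8° → command heading 297.0°, groundspeed 173.2 kt
Leg 5: desired track 270.2°; wind correction -4.1° → command heading 266.1°, groundspeed 173.0 kt
Leg 6: desired track 109.4°; wind correction -2.5° → command heading 106.9°, groundspeed 85.1 kt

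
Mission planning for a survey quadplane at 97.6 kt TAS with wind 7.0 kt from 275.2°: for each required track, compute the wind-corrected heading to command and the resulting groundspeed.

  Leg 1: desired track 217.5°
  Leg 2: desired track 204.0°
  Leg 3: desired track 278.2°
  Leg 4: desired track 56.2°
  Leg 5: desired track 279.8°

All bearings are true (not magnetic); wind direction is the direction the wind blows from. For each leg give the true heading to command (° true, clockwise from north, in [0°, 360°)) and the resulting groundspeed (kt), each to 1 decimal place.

Leg 1: heading=221.0°, groundspeed=93.7 kt
Leg 2: heading=207.9°, groundspeed=95.1 kt
Leg 3: heading=278.0°, groundspeed=90.6 kt
Leg 4: heading=53.6°, groundspeed=102.9 kt
Leg 5: heading=279.5°, groundspeed=90.6 kt

Leg 1: desired track 217.5°; wind correction +3.5° → command heading 221.0°, groundspeed 93.7 kt
Leg 2: desired track 204.0°; wind correction +3.9° → command heading 207.9°, groundspeed 95.1 kt
Leg 3: desired track 278.2°; wind correction -0.2° → command heading 278.0°, groundspeed 90.6 kt
Leg 4: desired track 56.2°; wind correction -2.6° → command heading 53.6°, groundspeed 102.9 kt
Leg 5: desired track 279.8°; wind correction -0.3° → command heading 279.5°, groundspeed 90.6 kt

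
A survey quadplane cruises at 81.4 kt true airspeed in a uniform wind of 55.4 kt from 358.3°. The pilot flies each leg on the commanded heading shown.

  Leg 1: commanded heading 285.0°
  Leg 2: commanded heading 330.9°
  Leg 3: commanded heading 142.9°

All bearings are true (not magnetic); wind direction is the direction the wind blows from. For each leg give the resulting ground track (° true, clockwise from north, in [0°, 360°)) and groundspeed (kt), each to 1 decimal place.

Leg 1: track=246.0°, groundspeed=84.3 kt
Leg 2: track=292.5°, groundspeed=41.1 kt
Leg 3: track=157.1°, groundspeed=130.6 kt

Leg 1: heading 285.0°; drift -39.0° → track 246.0°, groundspeed 84.3 kt
Leg 2: heading 330.9°; drift -38.4° → track 292.5°, groundspeed 41.1 kt
Leg 3: heading 142.9°; drift +14.2° → track 157.1°, groundspeed 130.6 kt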